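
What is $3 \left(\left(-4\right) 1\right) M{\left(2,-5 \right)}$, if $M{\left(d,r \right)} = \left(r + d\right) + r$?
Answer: $96$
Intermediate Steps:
$M{\left(d,r \right)} = d + 2 r$ ($M{\left(d,r \right)} = \left(d + r\right) + r = d + 2 r$)
$3 \left(\left(-4\right) 1\right) M{\left(2,-5 \right)} = 3 \left(\left(-4\right) 1\right) \left(2 + 2 \left(-5\right)\right) = 3 \left(-4\right) \left(2 - 10\right) = \left(-12\right) \left(-8\right) = 96$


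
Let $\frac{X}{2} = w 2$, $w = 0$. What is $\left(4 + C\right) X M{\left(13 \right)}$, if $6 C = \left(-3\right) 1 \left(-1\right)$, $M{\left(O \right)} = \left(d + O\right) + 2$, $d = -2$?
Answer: $0$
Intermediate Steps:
$M{\left(O \right)} = O$ ($M{\left(O \right)} = \left(-2 + O\right) + 2 = O$)
$C = \frac{1}{2}$ ($C = \frac{\left(-3\right) 1 \left(-1\right)}{6} = \frac{\left(-3\right) \left(-1\right)}{6} = \frac{1}{6} \cdot 3 = \frac{1}{2} \approx 0.5$)
$X = 0$ ($X = 2 \cdot 0 \cdot 2 = 2 \cdot 0 = 0$)
$\left(4 + C\right) X M{\left(13 \right)} = \left(4 + \frac{1}{2}\right) 0 \cdot 13 = \frac{9}{2} \cdot 0 \cdot 13 = 0 \cdot 13 = 0$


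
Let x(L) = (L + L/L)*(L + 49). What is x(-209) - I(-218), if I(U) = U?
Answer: 33498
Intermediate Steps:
x(L) = (1 + L)*(49 + L) (x(L) = (L + 1)*(49 + L) = (1 + L)*(49 + L))
x(-209) - I(-218) = (49 + (-209)**2 + 50*(-209)) - 1*(-218) = (49 + 43681 - 10450) + 218 = 33280 + 218 = 33498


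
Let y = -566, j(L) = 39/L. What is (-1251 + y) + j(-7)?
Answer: -12758/7 ≈ -1822.6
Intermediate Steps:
(-1251 + y) + j(-7) = (-1251 - 566) + 39/(-7) = -1817 + 39*(-⅐) = -1817 - 39/7 = -12758/7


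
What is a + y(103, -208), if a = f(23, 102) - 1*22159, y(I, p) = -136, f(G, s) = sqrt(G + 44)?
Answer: -22295 + sqrt(67) ≈ -22287.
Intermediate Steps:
f(G, s) = sqrt(44 + G)
a = -22159 + sqrt(67) (a = sqrt(44 + 23) - 1*22159 = sqrt(67) - 22159 = -22159 + sqrt(67) ≈ -22151.)
a + y(103, -208) = (-22159 + sqrt(67)) - 136 = -22295 + sqrt(67)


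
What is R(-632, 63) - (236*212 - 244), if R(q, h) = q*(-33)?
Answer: -28932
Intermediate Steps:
R(q, h) = -33*q
R(-632, 63) - (236*212 - 244) = -33*(-632) - (236*212 - 244) = 20856 - (50032 - 244) = 20856 - 1*49788 = 20856 - 49788 = -28932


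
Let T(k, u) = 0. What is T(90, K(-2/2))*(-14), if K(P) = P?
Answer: 0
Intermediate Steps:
T(90, K(-2/2))*(-14) = 0*(-14) = 0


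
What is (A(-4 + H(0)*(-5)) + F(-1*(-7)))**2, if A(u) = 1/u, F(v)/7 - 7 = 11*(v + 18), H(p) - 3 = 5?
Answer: 7543791025/1936 ≈ 3.8966e+6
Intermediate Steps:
H(p) = 8 (H(p) = 3 + 5 = 8)
F(v) = 1435 + 77*v (F(v) = 49 + 7*(11*(v + 18)) = 49 + 7*(11*(18 + v)) = 49 + 7*(198 + 11*v) = 49 + (1386 + 77*v) = 1435 + 77*v)
(A(-4 + H(0)*(-5)) + F(-1*(-7)))**2 = (1/(-4 + 8*(-5)) + (1435 + 77*(-1*(-7))))**2 = (1/(-4 - 40) + (1435 + 77*7))**2 = (1/(-44) + (1435 + 539))**2 = (-1/44 + 1974)**2 = (86855/44)**2 = 7543791025/1936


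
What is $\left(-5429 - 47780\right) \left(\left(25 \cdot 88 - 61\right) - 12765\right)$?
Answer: $565398834$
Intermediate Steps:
$\left(-5429 - 47780\right) \left(\left(25 \cdot 88 - 61\right) - 12765\right) = - 53209 \left(\left(2200 - 61\right) - 12765\right) = - 53209 \left(2139 - 12765\right) = \left(-53209\right) \left(-10626\right) = 565398834$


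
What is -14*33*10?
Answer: -4620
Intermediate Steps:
-14*33*10 = -462*10 = -4620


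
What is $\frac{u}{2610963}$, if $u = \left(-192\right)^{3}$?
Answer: $- \frac{786432}{290107} \approx -2.7108$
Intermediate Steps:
$u = -7077888$
$\frac{u}{2610963} = - \frac{7077888}{2610963} = \left(-7077888\right) \frac{1}{2610963} = - \frac{786432}{290107}$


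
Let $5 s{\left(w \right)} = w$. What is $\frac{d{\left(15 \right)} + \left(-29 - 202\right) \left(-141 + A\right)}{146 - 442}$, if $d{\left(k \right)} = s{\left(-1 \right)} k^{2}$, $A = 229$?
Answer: $\frac{20373}{296} \approx 68.828$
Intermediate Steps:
$s{\left(w \right)} = \frac{w}{5}$
$d{\left(k \right)} = - \frac{k^{2}}{5}$ ($d{\left(k \right)} = \frac{1}{5} \left(-1\right) k^{2} = - \frac{k^{2}}{5}$)
$\frac{d{\left(15 \right)} + \left(-29 - 202\right) \left(-141 + A\right)}{146 - 442} = \frac{- \frac{15^{2}}{5} + \left(-29 - 202\right) \left(-141 + 229\right)}{146 - 442} = \frac{\left(- \frac{1}{5}\right) 225 - 20328}{-296} = \left(-45 - 20328\right) \left(- \frac{1}{296}\right) = \left(-20373\right) \left(- \frac{1}{296}\right) = \frac{20373}{296}$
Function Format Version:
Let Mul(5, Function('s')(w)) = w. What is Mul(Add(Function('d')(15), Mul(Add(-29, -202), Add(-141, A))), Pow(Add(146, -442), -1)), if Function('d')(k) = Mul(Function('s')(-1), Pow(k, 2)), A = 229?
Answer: Rational(20373, 296) ≈ 68.828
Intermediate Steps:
Function('s')(w) = Mul(Rational(1, 5), w)
Function('d')(k) = Mul(Rational(-1, 5), Pow(k, 2)) (Function('d')(k) = Mul(Mul(Rational(1, 5), -1), Pow(k, 2)) = Mul(Rational(-1, 5), Pow(k, 2)))
Mul(Add(Function('d')(15), Mul(Add(-29, -202), Add(-141, A))), Pow(Add(146, -442), -1)) = Mul(Add(Mul(Rational(-1, 5), Pow(15, 2)), Mul(Add(-29, -202), Add(-141, 229))), Pow(Add(146, -442), -1)) = Mul(Add(Mul(Rational(-1, 5), 225), Mul(-231, 88)), Pow(-296, -1)) = Mul(Add(-45, -20328), Rational(-1, 296)) = Mul(-20373, Rational(-1, 296)) = Rational(20373, 296)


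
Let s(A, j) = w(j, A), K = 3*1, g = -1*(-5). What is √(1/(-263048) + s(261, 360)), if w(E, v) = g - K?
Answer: 9*√427124190/131524 ≈ 1.4142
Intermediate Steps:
g = 5
K = 3
w(E, v) = 2 (w(E, v) = 5 - 1*3 = 5 - 3 = 2)
s(A, j) = 2
√(1/(-263048) + s(261, 360)) = √(1/(-263048) + 2) = √(-1/263048 + 2) = √(526095/263048) = 9*√427124190/131524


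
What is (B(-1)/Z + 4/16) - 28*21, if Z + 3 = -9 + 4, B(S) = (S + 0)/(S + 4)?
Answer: -14105/24 ≈ -587.71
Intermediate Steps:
B(S) = S/(4 + S)
Z = -8 (Z = -3 + (-9 + 4) = -3 - 5 = -8)
(B(-1)/Z + 4/16) - 28*21 = (-1/(4 - 1)/(-8) + 4/16) - 28*21 = (-1/3*(-1/8) + 4*(1/16)) - 588 = (-1*1/3*(-1/8) + 1/4) - 588 = (-1/3*(-1/8) + 1/4) - 588 = (1/24 + 1/4) - 588 = 7/24 - 588 = -14105/24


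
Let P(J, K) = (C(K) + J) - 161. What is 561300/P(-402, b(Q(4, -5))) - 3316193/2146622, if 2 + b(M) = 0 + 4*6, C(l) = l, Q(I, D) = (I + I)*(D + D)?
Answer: -1206692989013/1161322502 ≈ -1039.1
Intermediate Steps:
Q(I, D) = 4*D*I (Q(I, D) = (2*I)*(2*D) = 4*D*I)
b(M) = 22 (b(M) = -2 + (0 + 4*6) = -2 + (0 + 24) = -2 + 24 = 22)
P(J, K) = -161 + J + K (P(J, K) = (K + J) - 161 = (J + K) - 161 = -161 + J + K)
561300/P(-402, b(Q(4, -5))) - 3316193/2146622 = 561300/(-161 - 402 + 22) - 3316193/2146622 = 561300/(-541) - 3316193*1/2146622 = 561300*(-1/541) - 3316193/2146622 = -561300/541 - 3316193/2146622 = -1206692989013/1161322502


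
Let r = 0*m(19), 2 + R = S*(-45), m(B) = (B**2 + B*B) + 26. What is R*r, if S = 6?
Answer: 0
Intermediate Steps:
m(B) = 26 + 2*B**2 (m(B) = (B**2 + B**2) + 26 = 2*B**2 + 26 = 26 + 2*B**2)
R = -272 (R = -2 + 6*(-45) = -2 - 270 = -272)
r = 0 (r = 0*(26 + 2*19**2) = 0*(26 + 2*361) = 0*(26 + 722) = 0*748 = 0)
R*r = -272*0 = 0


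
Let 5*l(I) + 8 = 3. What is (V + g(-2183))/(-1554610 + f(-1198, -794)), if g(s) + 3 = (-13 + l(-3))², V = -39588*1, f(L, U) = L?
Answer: 39395/1555808 ≈ 0.025321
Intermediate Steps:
l(I) = -1 (l(I) = -8/5 + (⅕)*3 = -8/5 + ⅗ = -1)
V = -39588
g(s) = 193 (g(s) = -3 + (-13 - 1)² = -3 + (-14)² = -3 + 196 = 193)
(V + g(-2183))/(-1554610 + f(-1198, -794)) = (-39588 + 193)/(-1554610 - 1198) = -39395/(-1555808) = -39395*(-1/1555808) = 39395/1555808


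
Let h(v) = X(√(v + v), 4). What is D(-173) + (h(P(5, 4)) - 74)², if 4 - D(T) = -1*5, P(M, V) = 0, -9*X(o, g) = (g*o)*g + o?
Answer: 5485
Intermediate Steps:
X(o, g) = -o/9 - o*g²/9 (X(o, g) = -((g*o)*g + o)/9 = -(o*g² + o)/9 = -(o + o*g²)/9 = -o/9 - o*g²/9)
h(v) = -17*√2*√v/9 (h(v) = -√(v + v)*(1 + 4²)/9 = -√(2*v)*(1 + 16)/9 = -⅑*√2*√v*17 = -17*√2*√v/9)
D(T) = 9 (D(T) = 4 - (-1)*5 = 4 - 1*(-5) = 4 + 5 = 9)
D(-173) + (h(P(5, 4)) - 74)² = 9 + (-17*√2*√0/9 - 74)² = 9 + (-17/9*√2*0 - 74)² = 9 + (0 - 74)² = 9 + (-74)² = 9 + 5476 = 5485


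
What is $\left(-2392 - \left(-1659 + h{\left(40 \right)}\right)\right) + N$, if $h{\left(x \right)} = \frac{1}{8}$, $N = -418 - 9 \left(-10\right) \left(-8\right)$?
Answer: $- \frac{14969}{8} \approx -1871.1$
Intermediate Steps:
$N = -1138$ ($N = -418 - \left(-90\right) \left(-8\right) = -418 - 720 = -1138$)
$h{\left(x \right)} = \frac{1}{8}$
$\left(-2392 - \left(-1659 + h{\left(40 \right)}\right)\right) + N = \left(-2392 + \left(1659 - \frac{1}{8}\right)\right) - 1138 = \left(-2392 + \frac{13271}{8}\right) - 1138 = - \frac{5865}{8} - 1138 = - \frac{14969}{8}$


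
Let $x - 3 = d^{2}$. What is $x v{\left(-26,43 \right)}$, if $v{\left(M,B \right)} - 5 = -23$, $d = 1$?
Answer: $-72$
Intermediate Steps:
$v{\left(M,B \right)} = -18$ ($v{\left(M,B \right)} = 5 - 23 = -18$)
$x = 4$ ($x = 3 + 1^{2} = 3 + 1 = 4$)
$x v{\left(-26,43 \right)} = 4 \left(-18\right) = -72$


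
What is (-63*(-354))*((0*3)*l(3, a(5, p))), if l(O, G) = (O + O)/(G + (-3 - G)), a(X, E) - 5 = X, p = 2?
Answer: 0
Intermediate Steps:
a(X, E) = 5 + X
l(O, G) = -2*O/3 (l(O, G) = (2*O)/(-3) = (2*O)*(-⅓) = -2*O/3)
(-63*(-354))*((0*3)*l(3, a(5, p))) = (-63*(-354))*((0*3)*(-⅔*3)) = 22302*(0*(-2)) = 22302*0 = 0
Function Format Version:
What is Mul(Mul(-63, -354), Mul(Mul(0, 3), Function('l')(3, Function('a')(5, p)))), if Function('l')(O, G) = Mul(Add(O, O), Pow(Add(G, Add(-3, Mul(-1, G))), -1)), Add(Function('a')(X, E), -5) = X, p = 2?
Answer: 0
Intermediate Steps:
Function('a')(X, E) = Add(5, X)
Function('l')(O, G) = Mul(Rational(-2, 3), O) (Function('l')(O, G) = Mul(Mul(2, O), Pow(-3, -1)) = Mul(Mul(2, O), Rational(-1, 3)) = Mul(Rational(-2, 3), O))
Mul(Mul(-63, -354), Mul(Mul(0, 3), Function('l')(3, Function('a')(5, p)))) = Mul(Mul(-63, -354), Mul(Mul(0, 3), Mul(Rational(-2, 3), 3))) = Mul(22302, Mul(0, -2)) = Mul(22302, 0) = 0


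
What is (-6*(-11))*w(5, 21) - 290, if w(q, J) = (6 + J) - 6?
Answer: 1096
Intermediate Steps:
w(q, J) = J
(-6*(-11))*w(5, 21) - 290 = -6*(-11)*21 - 290 = 66*21 - 290 = 1386 - 290 = 1096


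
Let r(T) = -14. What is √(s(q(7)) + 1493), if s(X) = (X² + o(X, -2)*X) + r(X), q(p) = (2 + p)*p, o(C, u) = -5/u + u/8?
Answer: √22359/2 ≈ 74.765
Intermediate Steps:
o(C, u) = -5/u + u/8 (o(C, u) = -5/u + u*(⅛) = -5/u + u/8)
q(p) = p*(2 + p)
s(X) = -14 + X² + 9*X/4 (s(X) = (X² + (-5/(-2) + (⅛)*(-2))*X) - 14 = (X² + (-5*(-½) - ¼)*X) - 14 = (X² + (5/2 - ¼)*X) - 14 = (X² + 9*X/4) - 14 = -14 + X² + 9*X/4)
√(s(q(7)) + 1493) = √((-14 + (7*(2 + 7))² + 9*(7*(2 + 7))/4) + 1493) = √((-14 + (7*9)² + 9*(7*9)/4) + 1493) = √((-14 + 63² + (9/4)*63) + 1493) = √((-14 + 3969 + 567/4) + 1493) = √(16387/4 + 1493) = √(22359/4) = √22359/2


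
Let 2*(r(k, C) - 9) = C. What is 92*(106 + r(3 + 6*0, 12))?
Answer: 11132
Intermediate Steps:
r(k, C) = 9 + C/2
92*(106 + r(3 + 6*0, 12)) = 92*(106 + (9 + (½)*12)) = 92*(106 + (9 + 6)) = 92*(106 + 15) = 92*121 = 11132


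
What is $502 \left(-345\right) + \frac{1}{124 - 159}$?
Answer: $- \frac{6061651}{35} \approx -1.7319 \cdot 10^{5}$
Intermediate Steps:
$502 \left(-345\right) + \frac{1}{124 - 159} = -173190 + \frac{1}{-35} = -173190 - \frac{1}{35} = - \frac{6061651}{35}$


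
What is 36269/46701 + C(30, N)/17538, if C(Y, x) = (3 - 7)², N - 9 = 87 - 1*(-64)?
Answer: 106138823/136507023 ≈ 0.77753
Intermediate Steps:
N = 160 (N = 9 + (87 - 1*(-64)) = 9 + (87 + 64) = 9 + 151 = 160)
C(Y, x) = 16 (C(Y, x) = (-4)² = 16)
36269/46701 + C(30, N)/17538 = 36269/46701 + 16/17538 = 36269*(1/46701) + 16*(1/17538) = 36269/46701 + 8/8769 = 106138823/136507023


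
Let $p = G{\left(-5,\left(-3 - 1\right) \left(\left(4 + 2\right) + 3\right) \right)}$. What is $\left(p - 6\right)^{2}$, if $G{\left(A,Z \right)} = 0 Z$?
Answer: $36$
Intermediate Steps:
$G{\left(A,Z \right)} = 0$
$p = 0$
$\left(p - 6\right)^{2} = \left(0 - 6\right)^{2} = \left(-6\right)^{2} = 36$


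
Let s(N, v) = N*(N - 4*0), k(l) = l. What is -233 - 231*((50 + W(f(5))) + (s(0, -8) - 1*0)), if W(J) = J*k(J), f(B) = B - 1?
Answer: -15479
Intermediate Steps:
f(B) = -1 + B
W(J) = J**2 (W(J) = J*J = J**2)
s(N, v) = N**2 (s(N, v) = N*(N + 0) = N*N = N**2)
-233 - 231*((50 + W(f(5))) + (s(0, -8) - 1*0)) = -233 - 231*((50 + (-1 + 5)**2) + (0**2 - 1*0)) = -233 - 231*((50 + 4**2) + (0 + 0)) = -233 - 231*((50 + 16) + 0) = -233 - 231*(66 + 0) = -233 - 231*66 = -233 - 15246 = -15479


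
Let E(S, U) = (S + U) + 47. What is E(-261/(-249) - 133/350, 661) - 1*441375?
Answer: -1828765277/4150 ≈ -4.4067e+5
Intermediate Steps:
E(S, U) = 47 + S + U
E(-261/(-249) - 133/350, 661) - 1*441375 = (47 + (-261/(-249) - 133/350) + 661) - 1*441375 = (47 + (-261*(-1/249) - 133*1/350) + 661) - 441375 = (47 + (87/83 - 19/50) + 661) - 441375 = (47 + 2773/4150 + 661) - 441375 = 2940973/4150 - 441375 = -1828765277/4150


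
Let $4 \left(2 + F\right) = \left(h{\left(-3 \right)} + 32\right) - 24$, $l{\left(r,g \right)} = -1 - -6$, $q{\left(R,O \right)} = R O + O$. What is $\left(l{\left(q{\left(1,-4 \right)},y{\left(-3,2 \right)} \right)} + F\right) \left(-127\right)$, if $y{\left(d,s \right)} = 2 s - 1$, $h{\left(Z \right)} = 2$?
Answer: $- \frac{1397}{2} \approx -698.5$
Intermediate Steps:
$y{\left(d,s \right)} = -1 + 2 s$
$q{\left(R,O \right)} = O + O R$ ($q{\left(R,O \right)} = O R + O = O + O R$)
$l{\left(r,g \right)} = 5$ ($l{\left(r,g \right)} = -1 + 6 = 5$)
$F = \frac{1}{2}$ ($F = -2 + \frac{\left(2 + 32\right) - 24}{4} = -2 + \frac{34 - 24}{4} = -2 + \frac{1}{4} \cdot 10 = -2 + \frac{5}{2} = \frac{1}{2} \approx 0.5$)
$\left(l{\left(q{\left(1,-4 \right)},y{\left(-3,2 \right)} \right)} + F\right) \left(-127\right) = \left(5 + \frac{1}{2}\right) \left(-127\right) = \frac{11}{2} \left(-127\right) = - \frac{1397}{2}$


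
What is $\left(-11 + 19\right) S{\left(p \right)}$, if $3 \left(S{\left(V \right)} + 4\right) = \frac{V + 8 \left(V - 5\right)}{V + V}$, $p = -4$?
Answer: $- \frac{20}{3} \approx -6.6667$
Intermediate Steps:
$S{\left(V \right)} = -4 + \frac{-40 + 9 V}{6 V}$ ($S{\left(V \right)} = -4 + \frac{\left(V + 8 \left(V - 5\right)\right) \frac{1}{V + V}}{3} = -4 + \frac{\left(V + 8 \left(-5 + V\right)\right) \frac{1}{2 V}}{3} = -4 + \frac{\left(V + \left(-40 + 8 V\right)\right) \frac{1}{2 V}}{3} = -4 + \frac{\left(-40 + 9 V\right) \frac{1}{2 V}}{3} = -4 + \frac{\frac{1}{2} \frac{1}{V} \left(-40 + 9 V\right)}{3} = -4 + \frac{-40 + 9 V}{6 V}$)
$\left(-11 + 19\right) S{\left(p \right)} = \left(-11 + 19\right) \frac{5 \left(-8 - -12\right)}{6 \left(-4\right)} = 8 \cdot \frac{5}{6} \left(- \frac{1}{4}\right) \left(-8 + 12\right) = 8 \cdot \frac{5}{6} \left(- \frac{1}{4}\right) 4 = 8 \left(- \frac{5}{6}\right) = - \frac{20}{3}$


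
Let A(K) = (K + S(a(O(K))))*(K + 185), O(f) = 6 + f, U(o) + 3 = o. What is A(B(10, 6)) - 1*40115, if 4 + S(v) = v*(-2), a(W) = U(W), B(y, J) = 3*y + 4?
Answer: -49751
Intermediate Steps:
B(y, J) = 4 + 3*y
U(o) = -3 + o
a(W) = -3 + W
S(v) = -4 - 2*v (S(v) = -4 + v*(-2) = -4 - 2*v)
A(K) = (-10 - K)*(185 + K) (A(K) = (K + (-4 - 2*(-3 + (6 + K))))*(K + 185) = (K + (-4 - 2*(3 + K)))*(185 + K) = (K + (-4 + (-6 - 2*K)))*(185 + K) = (K + (-10 - 2*K))*(185 + K) = (-10 - K)*(185 + K))
A(B(10, 6)) - 1*40115 = (-1850 - (4 + 3*10)² - 195*(4 + 3*10)) - 1*40115 = (-1850 - (4 + 30)² - 195*(4 + 30)) - 40115 = (-1850 - 1*34² - 195*34) - 40115 = (-1850 - 1*1156 - 6630) - 40115 = (-1850 - 1156 - 6630) - 40115 = -9636 - 40115 = -49751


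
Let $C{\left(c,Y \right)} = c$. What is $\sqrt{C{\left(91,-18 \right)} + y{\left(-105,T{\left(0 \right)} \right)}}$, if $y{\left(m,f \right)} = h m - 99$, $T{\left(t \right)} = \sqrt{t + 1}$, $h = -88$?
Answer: $4 \sqrt{577} \approx 96.083$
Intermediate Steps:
$T{\left(t \right)} = \sqrt{1 + t}$
$y{\left(m,f \right)} = -99 - 88 m$ ($y{\left(m,f \right)} = - 88 m - 99 = -99 - 88 m$)
$\sqrt{C{\left(91,-18 \right)} + y{\left(-105,T{\left(0 \right)} \right)}} = \sqrt{91 - -9141} = \sqrt{91 + \left(-99 + 9240\right)} = \sqrt{91 + 9141} = \sqrt{9232} = 4 \sqrt{577}$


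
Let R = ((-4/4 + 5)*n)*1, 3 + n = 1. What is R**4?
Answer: 4096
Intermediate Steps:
n = -2 (n = -3 + 1 = -2)
R = -8 (R = ((-4/4 + 5)*(-2))*1 = ((-4*1/4 + 5)*(-2))*1 = ((-1 + 5)*(-2))*1 = (4*(-2))*1 = -8*1 = -8)
R**4 = (-8)**4 = 4096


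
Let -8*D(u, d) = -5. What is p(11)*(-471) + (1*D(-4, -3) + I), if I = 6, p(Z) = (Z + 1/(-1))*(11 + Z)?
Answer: -828907/8 ≈ -1.0361e+5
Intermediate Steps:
p(Z) = (-1 + Z)*(11 + Z) (p(Z) = (Z - 1)*(11 + Z) = (-1 + Z)*(11 + Z))
D(u, d) = 5/8 (D(u, d) = -1/8*(-5) = 5/8)
p(11)*(-471) + (1*D(-4, -3) + I) = (-11 + 11**2 + 10*11)*(-471) + (1*(5/8) + 6) = (-11 + 121 + 110)*(-471) + (5/8 + 6) = 220*(-471) + 53/8 = -103620 + 53/8 = -828907/8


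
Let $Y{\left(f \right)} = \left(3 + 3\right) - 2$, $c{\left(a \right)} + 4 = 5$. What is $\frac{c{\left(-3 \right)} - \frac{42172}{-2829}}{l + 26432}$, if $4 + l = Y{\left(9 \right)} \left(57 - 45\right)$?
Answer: $\frac{45001}{74900604} \approx 0.00060081$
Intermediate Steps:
$c{\left(a \right)} = 1$ ($c{\left(a \right)} = -4 + 5 = 1$)
$Y{\left(f \right)} = 4$ ($Y{\left(f \right)} = 6 - 2 = 4$)
$l = 44$ ($l = -4 + 4 \left(57 - 45\right) = -4 + 4 \cdot 12 = -4 + 48 = 44$)
$\frac{c{\left(-3 \right)} - \frac{42172}{-2829}}{l + 26432} = \frac{1 - \frac{42172}{-2829}}{44 + 26432} = \frac{1 - - \frac{42172}{2829}}{26476} = \left(1 + \frac{42172}{2829}\right) \frac{1}{26476} = \frac{45001}{2829} \cdot \frac{1}{26476} = \frac{45001}{74900604}$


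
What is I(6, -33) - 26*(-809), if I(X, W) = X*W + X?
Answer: 20842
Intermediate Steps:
I(X, W) = X + W*X (I(X, W) = W*X + X = X + W*X)
I(6, -33) - 26*(-809) = 6*(1 - 33) - 26*(-809) = 6*(-32) + 21034 = -192 + 21034 = 20842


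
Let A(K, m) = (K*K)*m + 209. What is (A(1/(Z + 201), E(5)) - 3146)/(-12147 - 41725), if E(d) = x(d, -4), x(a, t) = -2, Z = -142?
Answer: 10223699/187528432 ≈ 0.054518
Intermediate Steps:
E(d) = -2
A(K, m) = 209 + m*K² (A(K, m) = K²*m + 209 = m*K² + 209 = 209 + m*K²)
(A(1/(Z + 201), E(5)) - 3146)/(-12147 - 41725) = ((209 - 2/(-142 + 201)²) - 3146)/(-12147 - 41725) = ((209 - 2*(1/59)²) - 3146)/(-53872) = ((209 - 2*(1/59)²) - 3146)*(-1/53872) = ((209 - 2*1/3481) - 3146)*(-1/53872) = ((209 - 2/3481) - 3146)*(-1/53872) = (727527/3481 - 3146)*(-1/53872) = -10223699/3481*(-1/53872) = 10223699/187528432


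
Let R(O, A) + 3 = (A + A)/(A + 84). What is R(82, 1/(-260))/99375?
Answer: -65519/2170250625 ≈ -3.0190e-5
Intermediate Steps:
R(O, A) = -3 + 2*A/(84 + A) (R(O, A) = -3 + (A + A)/(A + 84) = -3 + (2*A)/(84 + A) = -3 + 2*A/(84 + A))
R(82, 1/(-260))/99375 = ((-252 - 1/(-260))/(84 + 1/(-260)))/99375 = ((-252 - 1*(-1/260))/(84 - 1/260))*(1/99375) = ((-252 + 1/260)/(21839/260))*(1/99375) = ((260/21839)*(-65519/260))*(1/99375) = -65519/21839*1/99375 = -65519/2170250625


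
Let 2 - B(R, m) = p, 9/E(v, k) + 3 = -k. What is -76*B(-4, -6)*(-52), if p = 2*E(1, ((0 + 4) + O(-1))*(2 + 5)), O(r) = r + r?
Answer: 205504/17 ≈ 12088.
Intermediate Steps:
O(r) = 2*r
E(v, k) = 9/(-3 - k)
p = -18/17 (p = 2*(-9/(3 + ((0 + 4) + 2*(-1))*(2 + 5))) = 2*(-9/(3 + (4 - 2)*7)) = 2*(-9/(3 + 2*7)) = 2*(-9/(3 + 14)) = 2*(-9/17) = -18/17 ≈ -1.0588)
B(R, m) = 52/17 (B(R, m) = 2 - 1*(-18/17) = 2 + 18/17 = 52/17)
-76*B(-4, -6)*(-52) = -76*52/17*(-52) = -3952/17*(-52) = 205504/17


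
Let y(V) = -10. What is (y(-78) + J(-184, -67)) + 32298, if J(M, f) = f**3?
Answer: -268475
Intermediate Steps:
(y(-78) + J(-184, -67)) + 32298 = (-10 + (-67)**3) + 32298 = (-10 - 300763) + 32298 = -300773 + 32298 = -268475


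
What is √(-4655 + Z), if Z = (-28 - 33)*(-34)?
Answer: I*√2581 ≈ 50.804*I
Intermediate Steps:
Z = 2074 (Z = -61*(-34) = 2074)
√(-4655 + Z) = √(-4655 + 2074) = √(-2581) = I*√2581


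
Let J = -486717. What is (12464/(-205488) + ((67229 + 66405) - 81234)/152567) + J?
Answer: -953681487334870/1959417981 ≈ -4.8672e+5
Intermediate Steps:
(12464/(-205488) + ((67229 + 66405) - 81234)/152567) + J = (12464/(-205488) + ((67229 + 66405) - 81234)/152567) - 486717 = (12464*(-1/205488) + (133634 - 81234)*(1/152567)) - 486717 = (-779/12843 + 52400*(1/152567)) - 486717 = (-779/12843 + 52400/152567) - 486717 = 554123507/1959417981 - 486717 = -953681487334870/1959417981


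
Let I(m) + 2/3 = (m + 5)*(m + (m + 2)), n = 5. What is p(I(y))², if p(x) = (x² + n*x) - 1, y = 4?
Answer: 5750947225/81 ≈ 7.0999e+7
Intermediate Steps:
I(m) = -⅔ + (2 + 2*m)*(5 + m) (I(m) = -⅔ + (m + 5)*(m + (m + 2)) = -⅔ + (5 + m)*(m + (2 + m)) = -⅔ + (5 + m)*(2 + 2*m) = -⅔ + (2 + 2*m)*(5 + m))
p(x) = -1 + x² + 5*x (p(x) = (x² + 5*x) - 1 = -1 + x² + 5*x)
p(I(y))² = (-1 + (28/3 + 2*4² + 12*4)² + 5*(28/3 + 2*4² + 12*4))² = (-1 + (28/3 + 2*16 + 48)² + 5*(28/3 + 2*16 + 48))² = (-1 + (28/3 + 32 + 48)² + 5*(28/3 + 32 + 48))² = (-1 + (268/3)² + 5*(268/3))² = (-1 + 71824/9 + 1340/3)² = (75835/9)² = 5750947225/81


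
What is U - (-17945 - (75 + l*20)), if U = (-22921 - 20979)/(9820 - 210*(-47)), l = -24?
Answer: 34531870/1969 ≈ 17538.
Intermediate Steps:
U = -4390/1969 (U = -43900/(9820 + 9870) = -43900/19690 = -43900*1/19690 = -4390/1969 ≈ -2.2296)
U - (-17945 - (75 + l*20)) = -4390/1969 - (-17945 - (75 - 24*20)) = -4390/1969 - (-17945 - (75 - 480)) = -4390/1969 - (-17945 - 1*(-405)) = -4390/1969 - (-17945 + 405) = -4390/1969 - 1*(-17540) = -4390/1969 + 17540 = 34531870/1969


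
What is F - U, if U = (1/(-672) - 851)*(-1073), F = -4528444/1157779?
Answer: -101491297048037/111146784 ≈ -9.1313e+5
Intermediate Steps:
F = -4528444/1157779 (F = -4528444*1/1157779 = -4528444/1157779 ≈ -3.9113)
U = 613619729/672 (U = (-1/672 - 851)*(-1073) = -571873/672*(-1073) = 613619729/672 ≈ 9.1313e+5)
F - U = -4528444/1157779 - 1*613619729/672 = -4528444/1157779 - 613619729/672 = -101491297048037/111146784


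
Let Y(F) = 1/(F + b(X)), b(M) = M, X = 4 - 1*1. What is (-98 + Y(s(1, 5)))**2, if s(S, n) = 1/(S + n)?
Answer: 3444736/361 ≈ 9542.2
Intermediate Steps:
X = 3 (X = 4 - 1 = 3)
s(S, n) = 1/(S + n)
Y(F) = 1/(3 + F) (Y(F) = 1/(F + 3) = 1/(3 + F))
(-98 + Y(s(1, 5)))**2 = (-98 + 1/(3 + 1/(1 + 5)))**2 = (-98 + 1/(3 + 1/6))**2 = (-98 + 1/(19/6))**2 = (-98 + 6/19)**2 = (-1856/19)**2 = 3444736/361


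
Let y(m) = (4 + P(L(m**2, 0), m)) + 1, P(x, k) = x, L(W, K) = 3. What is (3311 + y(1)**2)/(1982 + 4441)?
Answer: 1125/2141 ≈ 0.52546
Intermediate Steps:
y(m) = 8 (y(m) = (4 + 3) + 1 = 7 + 1 = 8)
(3311 + y(1)**2)/(1982 + 4441) = (3311 + 8**2)/(1982 + 4441) = (3311 + 64)/6423 = 3375*(1/6423) = 1125/2141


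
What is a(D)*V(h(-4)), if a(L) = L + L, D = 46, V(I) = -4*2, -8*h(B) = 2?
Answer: -736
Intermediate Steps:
h(B) = -1/4 (h(B) = -1/8*2 = -1/4)
V(I) = -8
a(L) = 2*L
a(D)*V(h(-4)) = (2*46)*(-8) = 92*(-8) = -736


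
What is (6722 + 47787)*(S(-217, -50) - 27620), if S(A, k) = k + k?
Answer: -1510989480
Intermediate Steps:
S(A, k) = 2*k
(6722 + 47787)*(S(-217, -50) - 27620) = (6722 + 47787)*(2*(-50) - 27620) = 54509*(-100 - 27620) = 54509*(-27720) = -1510989480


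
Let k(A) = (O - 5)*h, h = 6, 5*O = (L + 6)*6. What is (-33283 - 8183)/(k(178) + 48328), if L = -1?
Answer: -20733/24167 ≈ -0.85791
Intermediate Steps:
O = 6 (O = ((-1 + 6)*6)/5 = (5*6)/5 = (1/5)*30 = 6)
k(A) = 6 (k(A) = (6 - 5)*6 = 1*6 = 6)
(-33283 - 8183)/(k(178) + 48328) = (-33283 - 8183)/(6 + 48328) = -41466/48334 = -41466*1/48334 = -20733/24167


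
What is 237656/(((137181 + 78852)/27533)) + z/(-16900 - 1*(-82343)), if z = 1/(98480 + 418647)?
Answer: 221443395118304703161/7311062725670613 ≈ 30289.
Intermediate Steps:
z = 1/517127 ≈ 1.9338e-6
237656/(((137181 + 78852)/27533)) + z/(-16900 - 1*(-82343)) = 237656/(((137181 + 78852)/27533)) + 1/(517127*(-16900 - 1*(-82343))) = 237656/((216033*(1/27533))) + 1/(517127*(-16900 + 82343)) = 237656/(216033/27533) + (1/517127)/65443 = 237656*(27533/216033) + (1/517127)*(1/65443) = 6543382648/216033 + 1/33842342261 = 221443395118304703161/7311062725670613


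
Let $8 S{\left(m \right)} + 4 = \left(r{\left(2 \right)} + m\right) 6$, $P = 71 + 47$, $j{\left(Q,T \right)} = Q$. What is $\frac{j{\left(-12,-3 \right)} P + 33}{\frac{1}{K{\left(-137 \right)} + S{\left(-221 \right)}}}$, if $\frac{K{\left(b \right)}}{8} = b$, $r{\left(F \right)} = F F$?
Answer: $\frac{6966171}{4} \approx 1.7415 \cdot 10^{6}$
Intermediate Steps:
$r{\left(F \right)} = F^{2}$
$K{\left(b \right)} = 8 b$
$P = 118$
$S{\left(m \right)} = \frac{5}{2} + \frac{3 m}{4}$ ($S{\left(m \right)} = - \frac{1}{2} + \frac{\left(2^{2} + m\right) 6}{8} = - \frac{1}{2} + \frac{\left(4 + m\right) 6}{8} = - \frac{1}{2} + \frac{24 + 6 m}{8} = - \frac{1}{2} + \left(3 + \frac{3 m}{4}\right) = \frac{5}{2} + \frac{3 m}{4}$)
$\frac{j{\left(-12,-3 \right)} P + 33}{\frac{1}{K{\left(-137 \right)} + S{\left(-221 \right)}}} = \frac{\left(-12\right) 118 + 33}{\frac{1}{8 \left(-137\right) + \left(\frac{5}{2} + \frac{3}{4} \left(-221\right)\right)}} = \frac{-1416 + 33}{\frac{1}{-1096 + \left(\frac{5}{2} - \frac{663}{4}\right)}} = - \frac{1383}{\frac{1}{-1096 - \frac{653}{4}}} = - \frac{1383}{\frac{1}{- \frac{5037}{4}}} = - \frac{1383}{- \frac{4}{5037}} = \left(-1383\right) \left(- \frac{5037}{4}\right) = \frac{6966171}{4}$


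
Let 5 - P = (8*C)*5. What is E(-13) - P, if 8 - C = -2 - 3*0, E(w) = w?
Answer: 382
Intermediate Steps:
C = 10 (C = 8 - (-2 - 3*0) = 8 - (-2 + 0) = 8 - 1*(-2) = 8 + 2 = 10)
P = -395 (P = 5 - 8*10*5 = 5 - 80*5 = 5 - 1*400 = 5 - 400 = -395)
E(-13) - P = -13 - 1*(-395) = -13 + 395 = 382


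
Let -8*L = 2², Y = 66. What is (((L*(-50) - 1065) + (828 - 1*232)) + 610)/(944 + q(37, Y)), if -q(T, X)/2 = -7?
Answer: 83/479 ≈ 0.17328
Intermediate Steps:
q(T, X) = 14 (q(T, X) = -2*(-7) = 14)
L = -½ (L = -⅛*2² = -⅛*4 = -½ ≈ -0.50000)
(((L*(-50) - 1065) + (828 - 1*232)) + 610)/(944 + q(37, Y)) = (((-½*(-50) - 1065) + (828 - 1*232)) + 610)/(944 + 14) = (((25 - 1065) + (828 - 232)) + 610)/958 = ((-1040 + 596) + 610)*(1/958) = (-444 + 610)*(1/958) = 166*(1/958) = 83/479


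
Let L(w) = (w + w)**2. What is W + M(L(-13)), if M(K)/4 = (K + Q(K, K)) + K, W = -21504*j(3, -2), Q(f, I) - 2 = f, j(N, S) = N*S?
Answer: 137144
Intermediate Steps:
L(w) = 4*w**2 (L(w) = (2*w)**2 = 4*w**2)
Q(f, I) = 2 + f
W = 129024 (W = -64512*(-2) = -21504*(-6) = 129024)
M(K) = 8 + 12*K (M(K) = 4*((K + (2 + K)) + K) = 4*((2 + 2*K) + K) = 4*(2 + 3*K) = 8 + 12*K)
W + M(L(-13)) = 129024 + (8 + 12*(4*(-13)**2)) = 129024 + (8 + 12*(4*169)) = 129024 + (8 + 12*676) = 129024 + (8 + 8112) = 129024 + 8120 = 137144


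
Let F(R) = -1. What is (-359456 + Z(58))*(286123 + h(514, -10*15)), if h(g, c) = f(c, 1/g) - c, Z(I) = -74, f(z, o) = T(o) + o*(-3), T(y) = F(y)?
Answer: -26451306105825/257 ≈ -1.0292e+11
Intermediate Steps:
T(y) = -1
f(z, o) = -1 - 3*o (f(z, o) = -1 + o*(-3) = -1 - 3*o)
h(g, c) = -1 - c - 3/g (h(g, c) = (-1 - 3/g) - c = -1 - c - 3/g)
(-359456 + Z(58))*(286123 + h(514, -10*15)) = (-359456 - 74)*(286123 + (-1 - (-10)*15 - 3/514)) = -359530*(286123 + (-1 - 1*(-150) - 3*1/514)) = -359530*(286123 + (-1 + 150 - 3/514)) = -359530*(286123 + 76583/514) = -359530*147143805/514 = -26451306105825/257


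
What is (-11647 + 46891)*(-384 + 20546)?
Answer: 710589528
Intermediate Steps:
(-11647 + 46891)*(-384 + 20546) = 35244*20162 = 710589528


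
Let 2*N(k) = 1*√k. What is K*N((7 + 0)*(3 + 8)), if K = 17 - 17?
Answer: 0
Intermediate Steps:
N(k) = √k/2 (N(k) = (1*√k)/2 = √k/2)
K = 0
K*N((7 + 0)*(3 + 8)) = 0*(√((7 + 0)*(3 + 8))/2) = 0*(√(7*11)/2) = 0*(√77/2) = 0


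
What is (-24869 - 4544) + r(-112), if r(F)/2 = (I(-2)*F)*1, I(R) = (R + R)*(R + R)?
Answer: -32997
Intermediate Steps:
I(R) = 4*R**2 (I(R) = (2*R)*(2*R) = 4*R**2)
r(F) = 32*F (r(F) = 2*(((4*(-2)**2)*F)*1) = 2*(((4*4)*F)*1) = 2*((16*F)*1) = 2*(16*F) = 32*F)
(-24869 - 4544) + r(-112) = (-24869 - 4544) + 32*(-112) = -29413 - 3584 = -32997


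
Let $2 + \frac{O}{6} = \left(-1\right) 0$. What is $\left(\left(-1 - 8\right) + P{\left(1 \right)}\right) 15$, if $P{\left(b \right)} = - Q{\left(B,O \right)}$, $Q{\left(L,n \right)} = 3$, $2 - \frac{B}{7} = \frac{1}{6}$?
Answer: $-180$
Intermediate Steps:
$B = \frac{77}{6}$ ($B = 14 - \frac{7}{6} = \frac{77}{6} \approx 12.833$)
$O = -12$ ($O = -12 + 6 \left(\left(-1\right) 0\right) = -12 + 6 \cdot 0 = -12 + 0 = -12$)
$P{\left(b \right)} = -3$ ($P{\left(b \right)} = \left(-1\right) 3 = -3$)
$\left(\left(-1 - 8\right) + P{\left(1 \right)}\right) 15 = \left(\left(-1 - 8\right) - 3\right) 15 = \left(-9 - 3\right) 15 = \left(-12\right) 15 = -180$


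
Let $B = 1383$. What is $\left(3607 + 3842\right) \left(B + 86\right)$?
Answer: $10942581$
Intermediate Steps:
$\left(3607 + 3842\right) \left(B + 86\right) = \left(3607 + 3842\right) \left(1383 + 86\right) = 7449 \cdot 1469 = 10942581$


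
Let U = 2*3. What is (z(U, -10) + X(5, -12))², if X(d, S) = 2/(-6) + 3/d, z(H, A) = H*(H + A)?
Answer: 126736/225 ≈ 563.27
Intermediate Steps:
U = 6
z(H, A) = H*(A + H)
X(d, S) = -⅓ + 3/d (X(d, S) = 2*(-⅙) + 3/d = -⅓ + 3/d)
(z(U, -10) + X(5, -12))² = (6*(-10 + 6) + (⅓)*(9 - 1*5)/5)² = (6*(-4) + (⅓)*(⅕)*(9 - 5))² = (-24 + (⅓)*(⅕)*4)² = (-24 + 4/15)² = (-356/15)² = 126736/225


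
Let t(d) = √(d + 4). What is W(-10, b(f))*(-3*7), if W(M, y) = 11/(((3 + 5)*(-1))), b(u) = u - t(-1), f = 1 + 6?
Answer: 231/8 ≈ 28.875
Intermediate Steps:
f = 7
t(d) = √(4 + d)
b(u) = u - √3 (b(u) = u - √(4 - 1) = u - √3)
W(M, y) = -11/8 (W(M, y) = 11/((8*(-1))) = 11/(-8) = 11*(-⅛) = -11/8)
W(-10, b(f))*(-3*7) = -(-33)*7/8 = -11/8*(-21) = 231/8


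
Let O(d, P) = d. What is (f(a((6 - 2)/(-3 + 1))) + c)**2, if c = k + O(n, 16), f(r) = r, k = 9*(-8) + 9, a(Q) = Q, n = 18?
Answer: 2209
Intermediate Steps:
k = -63 (k = -72 + 9 = -63)
c = -45 (c = -63 + 18 = -45)
(f(a((6 - 2)/(-3 + 1))) + c)**2 = ((6 - 2)/(-3 + 1) - 45)**2 = (4/(-2) - 45)**2 = (4*(-1/2) - 45)**2 = (-2 - 45)**2 = (-47)**2 = 2209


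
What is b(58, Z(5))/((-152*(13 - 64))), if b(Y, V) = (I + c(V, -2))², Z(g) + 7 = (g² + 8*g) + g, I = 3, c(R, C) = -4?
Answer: 1/7752 ≈ 0.00012900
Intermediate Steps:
Z(g) = -7 + g² + 9*g (Z(g) = -7 + ((g² + 8*g) + g) = -7 + (g² + 9*g) = -7 + g² + 9*g)
b(Y, V) = 1 (b(Y, V) = (3 - 4)² = (-1)² = 1)
b(58, Z(5))/((-152*(13 - 64))) = 1/(-152*(13 - 64)) = 1/(-152*(-51)) = 1/7752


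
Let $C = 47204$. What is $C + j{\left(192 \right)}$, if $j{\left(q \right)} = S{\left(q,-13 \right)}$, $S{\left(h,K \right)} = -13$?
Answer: $47191$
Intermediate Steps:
$j{\left(q \right)} = -13$
$C + j{\left(192 \right)} = 47204 - 13 = 47191$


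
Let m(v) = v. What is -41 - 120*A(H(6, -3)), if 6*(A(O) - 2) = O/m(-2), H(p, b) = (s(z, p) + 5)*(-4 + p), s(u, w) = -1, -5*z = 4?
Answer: -201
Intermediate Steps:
z = -4/5 (z = -1/5*4 = -4/5 ≈ -0.80000)
H(p, b) = -16 + 4*p (H(p, b) = (-1 + 5)*(-4 + p) = 4*(-4 + p) = -16 + 4*p)
A(O) = 2 - O/12 (A(O) = 2 + (O/(-2))/6 = 2 + (O*(-1/2))/6 = 2 + (-O/2)/6 = 2 - O/12)
-41 - 120*A(H(6, -3)) = -41 - 120*(2 - (-16 + 4*6)/12) = -41 - 120*(2 - (-16 + 24)/12) = -41 - 120*(2 - 1/12*8) = -41 - 120*(2 - 2/3) = -41 - 120*4/3 = -41 - 160 = -201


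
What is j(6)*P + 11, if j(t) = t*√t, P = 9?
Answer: 11 + 54*√6 ≈ 143.27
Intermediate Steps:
j(t) = t^(3/2)
j(6)*P + 11 = 6^(3/2)*9 + 11 = (6*√6)*9 + 11 = 54*√6 + 11 = 11 + 54*√6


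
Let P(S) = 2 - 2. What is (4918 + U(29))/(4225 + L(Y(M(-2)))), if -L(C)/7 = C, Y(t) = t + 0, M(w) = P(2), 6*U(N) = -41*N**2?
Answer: -4973/25350 ≈ -0.19617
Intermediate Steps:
P(S) = 0
U(N) = -41*N**2/6 (U(N) = (-41*N**2)/6 = -41*N**2/6)
M(w) = 0
Y(t) = t
L(C) = -7*C
(4918 + U(29))/(4225 + L(Y(M(-2)))) = (4918 - 41/6*29**2)/(4225 - 7*0) = (4918 - 41/6*841)/(4225 + 0) = (4918 - 34481/6)/4225 = -4973/6*1/4225 = -4973/25350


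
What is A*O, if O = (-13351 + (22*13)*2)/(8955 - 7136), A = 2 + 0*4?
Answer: -25558/1819 ≈ -14.051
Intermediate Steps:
A = 2 (A = 2 + 0 = 2)
O = -12779/1819 (O = (-13351 + 286*2)/1819 = (-13351 + 572)*(1/1819) = -12779*1/1819 = -12779/1819 ≈ -7.0253)
A*O = 2*(-12779/1819) = -25558/1819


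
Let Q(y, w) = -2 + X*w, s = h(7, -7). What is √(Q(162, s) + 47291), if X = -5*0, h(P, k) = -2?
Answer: √47289 ≈ 217.46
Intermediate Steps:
X = 0
s = -2
Q(y, w) = -2 (Q(y, w) = -2 + 0*w = -2 + 0 = -2)
√(Q(162, s) + 47291) = √(-2 + 47291) = √47289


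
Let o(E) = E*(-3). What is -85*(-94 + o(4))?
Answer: 9010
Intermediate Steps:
o(E) = -3*E
-85*(-94 + o(4)) = -85*(-94 - 3*4) = -85*(-94 - 12) = -85*(-106) = 9010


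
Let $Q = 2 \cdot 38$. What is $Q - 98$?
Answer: $-22$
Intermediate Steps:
$Q = 76$
$Q - 98 = 76 - 98 = -22$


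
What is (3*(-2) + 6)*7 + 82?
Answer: 82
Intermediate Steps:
(3*(-2) + 6)*7 + 82 = (-6 + 6)*7 + 82 = 0*7 + 82 = 0 + 82 = 82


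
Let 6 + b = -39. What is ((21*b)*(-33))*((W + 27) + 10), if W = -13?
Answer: 748440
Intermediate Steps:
b = -45 (b = -6 - 39 = -45)
((21*b)*(-33))*((W + 27) + 10) = ((21*(-45))*(-33))*((-13 + 27) + 10) = (-945*(-33))*(14 + 10) = 31185*24 = 748440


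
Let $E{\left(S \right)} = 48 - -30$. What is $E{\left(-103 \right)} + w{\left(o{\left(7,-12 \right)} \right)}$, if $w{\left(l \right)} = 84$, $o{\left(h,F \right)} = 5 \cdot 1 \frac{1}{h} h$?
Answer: $162$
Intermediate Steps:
$o{\left(h,F \right)} = 5$ ($o{\left(h,F \right)} = \frac{5}{h} h = 5$)
$E{\left(S \right)} = 78$ ($E{\left(S \right)} = 48 + 30 = 78$)
$E{\left(-103 \right)} + w{\left(o{\left(7,-12 \right)} \right)} = 78 + 84 = 162$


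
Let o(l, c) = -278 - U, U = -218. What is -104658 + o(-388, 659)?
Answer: -104718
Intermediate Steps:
o(l, c) = -60 (o(l, c) = -278 - 1*(-218) = -278 + 218 = -60)
-104658 + o(-388, 659) = -104658 - 60 = -104718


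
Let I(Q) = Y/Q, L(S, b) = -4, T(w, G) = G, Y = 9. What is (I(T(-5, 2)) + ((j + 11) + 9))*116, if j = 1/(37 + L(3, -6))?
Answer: 93902/33 ≈ 2845.5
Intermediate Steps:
j = 1/33 (j = 1/(37 - 4) = 1/33 ≈ 0.030303)
I(Q) = 9/Q
(I(T(-5, 2)) + ((j + 11) + 9))*116 = (9/2 + ((1/33 + 11) + 9))*116 = (9*(1/2) + (364/33 + 9))*116 = (9/2 + 661/33)*116 = (1619/66)*116 = 93902/33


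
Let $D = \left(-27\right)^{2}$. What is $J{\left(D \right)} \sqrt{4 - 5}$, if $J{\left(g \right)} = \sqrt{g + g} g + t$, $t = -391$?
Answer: $i \left(-391 + 19683 \sqrt{2}\right) \approx 27445.0 i$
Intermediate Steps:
$D = 729$
$J{\left(g \right)} = -391 + \sqrt{2} g^{\frac{3}{2}}$ ($J{\left(g \right)} = \sqrt{g + g} g - 391 = \sqrt{2 g} g - 391 = \sqrt{2} \sqrt{g} g - 391 = \sqrt{2} g^{\frac{3}{2}} - 391 = -391 + \sqrt{2} g^{\frac{3}{2}}$)
$J{\left(D \right)} \sqrt{4 - 5} = \left(-391 + \sqrt{2} \cdot 729^{\frac{3}{2}}\right) \sqrt{4 - 5} = \left(-391 + \sqrt{2} \cdot 19683\right) \sqrt{-1} = \left(-391 + 19683 \sqrt{2}\right) i = i \left(-391 + 19683 \sqrt{2}\right)$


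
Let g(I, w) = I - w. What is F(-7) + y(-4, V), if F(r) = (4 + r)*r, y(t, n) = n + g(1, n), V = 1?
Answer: 22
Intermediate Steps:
y(t, n) = 1 (y(t, n) = n + (1 - n) = 1)
F(r) = r*(4 + r)
F(-7) + y(-4, V) = -7*(4 - 7) + 1 = -7*(-3) + 1 = 21 + 1 = 22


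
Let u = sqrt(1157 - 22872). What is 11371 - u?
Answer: 11371 - I*sqrt(21715) ≈ 11371.0 - 147.36*I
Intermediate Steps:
u = I*sqrt(21715) (u = sqrt(-21715) = I*sqrt(21715) ≈ 147.36*I)
11371 - u = 11371 - I*sqrt(21715)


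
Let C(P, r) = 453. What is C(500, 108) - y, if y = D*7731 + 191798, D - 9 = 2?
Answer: -276386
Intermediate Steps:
D = 11 (D = 9 + 2 = 11)
y = 276839 (y = 11*7731 + 191798 = 85041 + 191798 = 276839)
C(500, 108) - y = 453 - 1*276839 = 453 - 276839 = -276386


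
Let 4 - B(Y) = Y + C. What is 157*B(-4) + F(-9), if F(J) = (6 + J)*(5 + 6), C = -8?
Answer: 2479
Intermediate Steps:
B(Y) = 12 - Y (B(Y) = 4 - (Y - 8) = 4 - (-8 + Y) = 4 + (8 - Y) = 12 - Y)
F(J) = 66 + 11*J (F(J) = (6 + J)*11 = 66 + 11*J)
157*B(-4) + F(-9) = 157*(12 - 1*(-4)) + (66 + 11*(-9)) = 157*(12 + 4) + (66 - 99) = 157*16 - 33 = 2512 - 33 = 2479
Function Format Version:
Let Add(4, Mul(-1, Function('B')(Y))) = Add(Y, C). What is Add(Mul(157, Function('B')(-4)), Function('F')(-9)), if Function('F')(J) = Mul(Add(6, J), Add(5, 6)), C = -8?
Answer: 2479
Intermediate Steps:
Function('B')(Y) = Add(12, Mul(-1, Y)) (Function('B')(Y) = Add(4, Mul(-1, Add(Y, -8))) = Add(4, Mul(-1, Add(-8, Y))) = Add(4, Add(8, Mul(-1, Y))) = Add(12, Mul(-1, Y)))
Function('F')(J) = Add(66, Mul(11, J)) (Function('F')(J) = Mul(Add(6, J), 11) = Add(66, Mul(11, J)))
Add(Mul(157, Function('B')(-4)), Function('F')(-9)) = Add(Mul(157, Add(12, Mul(-1, -4))), Add(66, Mul(11, -9))) = Add(Mul(157, Add(12, 4)), Add(66, -99)) = Add(Mul(157, 16), -33) = Add(2512, -33) = 2479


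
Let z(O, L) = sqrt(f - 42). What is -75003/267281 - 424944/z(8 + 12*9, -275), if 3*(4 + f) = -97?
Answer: -75003/267281 + 424944*I*sqrt(705)/235 ≈ -0.28061 + 48013.0*I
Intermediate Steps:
f = -109/3 (f = -4 + (1/3)*(-97) = -4 - 97/3 = -109/3 ≈ -36.333)
z(O, L) = I*sqrt(705)/3 (z(O, L) = sqrt(-109/3 - 42) = sqrt(-235/3) = I*sqrt(705)/3)
-75003/267281 - 424944/z(8 + 12*9, -275) = -75003/267281 - 424944*(-I*sqrt(705)/235) = -75003*1/267281 - (-424944)*I*sqrt(705)/235 = -75003/267281 + 424944*I*sqrt(705)/235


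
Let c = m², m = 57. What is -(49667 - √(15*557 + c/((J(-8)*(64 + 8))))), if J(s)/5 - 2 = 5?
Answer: -49667 + √163783270/140 ≈ -49576.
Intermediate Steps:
J(s) = 35 (J(s) = 10 + 5*5 = 10 + 25 = 35)
c = 3249 (c = 57² = 3249)
-(49667 - √(15*557 + c/((J(-8)*(64 + 8))))) = -(49667 - √(15*557 + 3249/((35*(64 + 8))))) = -(49667 - √(8355 + 3249/((35*72)))) = -(49667 - √(8355 + 3249/2520)) = -(49667 - √(8355 + 3249*(1/2520))) = -(49667 - √(8355 + 361/280)) = -(49667 - √(2339761/280)) = -(49667 - √163783270/140) = -49667 + √163783270/140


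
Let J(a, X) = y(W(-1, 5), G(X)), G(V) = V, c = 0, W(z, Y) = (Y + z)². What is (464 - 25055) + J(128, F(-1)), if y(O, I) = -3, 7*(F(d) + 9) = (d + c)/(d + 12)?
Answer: -24594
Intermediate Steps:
F(d) = -9 + d/(7*(12 + d)) (F(d) = -9 + ((d + 0)/(d + 12))/7 = -9 + (d/(12 + d))/7 = -9 + d/(7*(12 + d)))
J(a, X) = -3
(464 - 25055) + J(128, F(-1)) = (464 - 25055) - 3 = -24591 - 3 = -24594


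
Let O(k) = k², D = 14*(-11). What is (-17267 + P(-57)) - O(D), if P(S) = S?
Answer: -41040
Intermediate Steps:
D = -154
(-17267 + P(-57)) - O(D) = (-17267 - 57) - 1*(-154)² = -17324 - 1*23716 = -17324 - 23716 = -41040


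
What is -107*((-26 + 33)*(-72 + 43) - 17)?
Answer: 23540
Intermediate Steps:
-107*((-26 + 33)*(-72 + 43) - 17) = -107*(7*(-29) - 17) = -107*(-203 - 17) = -107*(-220) = 23540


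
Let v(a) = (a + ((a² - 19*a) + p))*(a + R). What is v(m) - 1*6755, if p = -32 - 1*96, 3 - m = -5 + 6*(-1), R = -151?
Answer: 18453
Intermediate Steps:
m = 14 (m = 3 - (-5 + 6*(-1)) = 3 - (-5 - 6) = 3 - 1*(-11) = 3 + 11 = 14)
p = -128 (p = -32 - 96 = -128)
v(a) = (-151 + a)*(-128 + a² - 18*a) (v(a) = (a + ((a² - 19*a) - 128))*(a - 151) = (a + (-128 + a² - 19*a))*(-151 + a) = (-128 + a² - 18*a)*(-151 + a) = (-151 + a)*(-128 + a² - 18*a))
v(m) - 1*6755 = (19328 + 14³ - 169*14² + 2590*14) - 1*6755 = (19328 + 2744 - 169*196 + 36260) - 6755 = (19328 + 2744 - 33124 + 36260) - 6755 = 25208 - 6755 = 18453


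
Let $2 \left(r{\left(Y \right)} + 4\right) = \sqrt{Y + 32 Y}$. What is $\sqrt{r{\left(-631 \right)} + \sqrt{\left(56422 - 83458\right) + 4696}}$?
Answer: $\frac{\sqrt{-16 + 2 i \sqrt{20823} + 8 i \sqrt{5585}}}{2} \approx 10.432 + 10.622 i$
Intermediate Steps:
$r{\left(Y \right)} = -4 + \frac{\sqrt{33} \sqrt{Y}}{2}$ ($r{\left(Y \right)} = -4 + \frac{\sqrt{Y + 32 Y}}{2} = -4 + \frac{\sqrt{33 Y}}{2} = -4 + \frac{\sqrt{33} \sqrt{Y}}{2}$)
$\sqrt{r{\left(-631 \right)} + \sqrt{\left(56422 - 83458\right) + 4696}} = \sqrt{\left(-4 + \frac{\sqrt{33} \sqrt{-631}}{2}\right) + \sqrt{\left(56422 - 83458\right) + 4696}} = \sqrt{\left(-4 + \frac{\sqrt{33} i \sqrt{631}}{2}\right) + \sqrt{-27036 + 4696}} = \sqrt{\left(-4 + \frac{i \sqrt{20823}}{2}\right) + \sqrt{-22340}} = \sqrt{\left(-4 + \frac{i \sqrt{20823}}{2}\right) + 2 i \sqrt{5585}} = \sqrt{-4 + \frac{i \sqrt{20823}}{2} + 2 i \sqrt{5585}}$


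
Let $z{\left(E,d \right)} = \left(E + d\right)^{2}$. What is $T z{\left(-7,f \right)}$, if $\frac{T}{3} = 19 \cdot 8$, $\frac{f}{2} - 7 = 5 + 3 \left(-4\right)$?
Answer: $22344$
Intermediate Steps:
$f = 0$ ($f = 14 + 2 \left(5 + 3 \left(-4\right)\right) = 14 + 2 \left(5 - 12\right) = 14 + 2 \left(-7\right) = 14 - 14 = 0$)
$T = 456$ ($T = 3 \cdot 19 \cdot 8 = 3 \cdot 152 = 456$)
$T z{\left(-7,f \right)} = 456 \left(-7 + 0\right)^{2} = 456 \left(-7\right)^{2} = 456 \cdot 49 = 22344$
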